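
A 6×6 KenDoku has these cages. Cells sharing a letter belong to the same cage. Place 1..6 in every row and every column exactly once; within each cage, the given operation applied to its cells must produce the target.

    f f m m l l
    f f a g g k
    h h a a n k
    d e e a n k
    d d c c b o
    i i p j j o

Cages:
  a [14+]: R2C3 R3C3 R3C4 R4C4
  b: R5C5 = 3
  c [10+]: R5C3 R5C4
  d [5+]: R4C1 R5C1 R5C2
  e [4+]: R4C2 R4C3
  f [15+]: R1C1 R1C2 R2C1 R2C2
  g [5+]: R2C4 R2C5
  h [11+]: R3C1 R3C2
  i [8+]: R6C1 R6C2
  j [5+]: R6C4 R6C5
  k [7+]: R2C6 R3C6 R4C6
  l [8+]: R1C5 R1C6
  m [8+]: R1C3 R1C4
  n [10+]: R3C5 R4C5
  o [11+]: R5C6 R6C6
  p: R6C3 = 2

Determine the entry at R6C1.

3

B is a freebie, which forces R5C5 = 3.
Cage p is a single given cell, which forces R6C3 = 2.
Cage d needs sum 5, leaving R4C1 = 2.
Row 5 already has 3, so R5C1 = 1.
The 3 cells of cage d must have sum 5, so R5C2 = 2.
The only place for 1 in row 1 is R1C2.
Column 2 now contains 1, leaving R4C2 = 3.
Cage e's pair has sum 4, which forces R4C3 = 1.
Row 4 now contains 1, so R4C6 = 4.
Column 2 already has 3, which forces R6C2 = 5.
Row 6 already has 5; hence R6C6 = 6.
Cage h's pair has sum 11, so R3C1 = 5.
Column 2 already has 5, leaving R3C2 = 6.
Cage n needs two cells with sum 10; hence R3C5 = 4.
Row 4 now contains 4; hence R4C5 = 6.
Column 6 now contains 6, so R5C6 = 5.
Row 6 already has 5; hence R6C1 = 3.
4 is placed in column 5, so R6C5 = 1.
3 is placed in column 1, leaving R1C1 = 4.
Column 5 now contains 6, so R1C5 = 5.
The two cells of cage l must have sum 8, which forces R1C6 = 3.
3 is placed in column 1, which forces R2C1 = 6.
Column 2 now contains 6, so R2C2 = 4.
4 is placed in row 2, which forces R2C3 = 5.
The two cells of cage g must have sum 5, which forces R2C4 = 3.
Column 5 now contains 1, so R2C5 = 2.
Row 2 now contains 2, so R2C6 = 1.
Row 3 now contains 4, which forces R3C3 = 3.
1 is placed in column 6; hence R3C6 = 2.
6 is placed in row 4, so R4C4 = 5.
Row 6 now contains 1, so R6C4 = 4.
Row 1 now contains 3, leaving R1C3 = 6.
Row 1 now contains 3, so R1C4 = 2.
2 is placed in row 3, which forces R3C4 = 1.
The two cells of cage c must have sum 10; hence R5C3 = 4.
Column 4 already has 4, which forces R5C4 = 6.
Filled in: 4 1 6 2 5 3 / 6 4 5 3 2 1 / 5 6 3 1 4 2 / 2 3 1 5 6 4 / 1 2 4 6 3 5 / 3 5 2 4 1 6.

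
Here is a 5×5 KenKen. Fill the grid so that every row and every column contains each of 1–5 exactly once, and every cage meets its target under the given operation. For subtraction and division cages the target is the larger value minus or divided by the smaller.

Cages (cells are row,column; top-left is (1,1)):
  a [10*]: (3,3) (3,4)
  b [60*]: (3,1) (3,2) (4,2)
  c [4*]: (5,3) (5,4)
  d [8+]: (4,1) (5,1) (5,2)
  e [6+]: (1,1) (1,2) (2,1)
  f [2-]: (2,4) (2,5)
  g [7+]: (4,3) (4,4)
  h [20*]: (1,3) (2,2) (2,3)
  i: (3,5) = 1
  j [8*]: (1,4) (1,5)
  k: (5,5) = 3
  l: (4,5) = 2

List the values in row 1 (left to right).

3 1 5 2 4

Cage i is given, leaving (3,5) = 1.
L is a freebie, leaving (4,5) = 2.
Cage k is given, leaving (5,5) = 3.
The two cells of cage j must have product 8, so (1,4) = 2.
2 is placed in column 5; hence (1,5) = 4.
Column 4 now contains 2, which forces (2,4) = 3.
Column 5 now contains 4, which forces (2,5) = 5.
Column 4 now contains 2; hence (3,4) = 5.
3 is placed in column 4, so (4,4) = 4.
4 is placed in column 4, so (5,4) = 1.
Cage h needs product 20, which forces (1,3) = 5.
Cage e has sum 6; hence (2,1) = 2.
5 is placed in row 3, so (3,3) = 2.
Cage d has sum 8, leaving (4,1) = 1.
The 3 cells of cage b must have product 60, which forces (4,2) = 5.
4 is placed in row 4, so (4,3) = 3.
2 is placed in column 1, so (5,1) = 5.
5 is placed in column 2, so (5,2) = 2.
Row 5 already has 1, so (5,3) = 4.
Column 1 now contains 1, so (1,1) = 3.
Cage e needs sum 6, leaving (1,2) = 1.
Cage h has product 20, so (2,2) = 4.
Column 3 now contains 4, leaving (2,3) = 1.
3 is placed in column 1, so (3,1) = 4.
Column 2 now contains 4, which forces (3,2) = 3.
Filled in: 3 1 5 2 4 / 2 4 1 3 5 / 4 3 2 5 1 / 1 5 3 4 2 / 5 2 4 1 3.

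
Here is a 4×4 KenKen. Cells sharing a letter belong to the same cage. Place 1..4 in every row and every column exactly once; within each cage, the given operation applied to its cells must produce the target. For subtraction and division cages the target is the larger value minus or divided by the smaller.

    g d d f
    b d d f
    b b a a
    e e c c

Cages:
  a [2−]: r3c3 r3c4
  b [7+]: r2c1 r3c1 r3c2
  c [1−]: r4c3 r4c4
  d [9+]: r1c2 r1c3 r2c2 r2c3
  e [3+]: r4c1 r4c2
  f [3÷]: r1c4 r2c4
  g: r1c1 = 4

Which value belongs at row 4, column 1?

2

G is a freebie; hence r1c1 = 4.
Column 4 needs a 2, and only r3c4 is open for it.
Cage b has sum 7; hence r3c1 = 1.
Cage a's pair has difference 2, leaving r3c3 = 4.
Column 1 already has 1, which forces r4c1 = 2.
2 is placed in row 4, leaving r4c2 = 1.
4 is placed in column 3; hence r4c3 = 3.
3 is placed in row 4, which forces r4c4 = 4.
The 4 cells of cage d must have sum 9, which forces r1c2 = 2.
Cage d has sum 9; hence r1c3 = 1.
Row 1 already has 1, leaving r1c4 = 3.
Column 1 now contains 2; hence r2c1 = 3.
Cage d has sum 9, so r2c2 = 4.
Cage d needs sum 9, which forces r2c3 = 2.
Column 4 now contains 3, so r2c4 = 1.
Row 3 already has 4, which forces r3c2 = 3.
The full grid is 4 2 1 3 / 3 4 2 1 / 1 3 4 2 / 2 1 3 4.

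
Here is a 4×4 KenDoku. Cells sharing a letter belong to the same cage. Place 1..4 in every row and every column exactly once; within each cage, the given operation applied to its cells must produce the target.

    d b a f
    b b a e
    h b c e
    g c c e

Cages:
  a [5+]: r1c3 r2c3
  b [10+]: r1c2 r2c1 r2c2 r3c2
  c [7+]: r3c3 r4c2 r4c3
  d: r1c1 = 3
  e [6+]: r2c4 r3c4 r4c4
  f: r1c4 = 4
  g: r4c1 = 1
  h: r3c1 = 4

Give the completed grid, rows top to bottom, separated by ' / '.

Cage d is a single given cell, so r1c1 = 3.
Cage f is a single given cell, leaving r1c4 = 4.
Cage h is given, leaving r3c1 = 4.
G is a freebie; hence r4c1 = 1.
Cage b has sum 10; hence r1c2 = 1.
1 is placed in row 1, which forces r1c3 = 2.
Column 1 already has 1; hence r2c1 = 2.
The 4 cells of cage b must have sum 10; hence r2c2 = 4.
Row 2 already has 4; hence r2c3 = 3.
Row 2 already has 3, which forces r2c4 = 1.
The 4 cells of cage b must have sum 10, leaving r3c2 = 3.
2 is placed in column 3, so r3c3 = 1.
Row 3 now contains 3; hence r3c4 = 2.
Column 2 already has 4; hence r4c2 = 2.
Column 3 already has 3, so r4c3 = 4.
2 is placed in column 4, leaving r4c4 = 3.

3 1 2 4 / 2 4 3 1 / 4 3 1 2 / 1 2 4 3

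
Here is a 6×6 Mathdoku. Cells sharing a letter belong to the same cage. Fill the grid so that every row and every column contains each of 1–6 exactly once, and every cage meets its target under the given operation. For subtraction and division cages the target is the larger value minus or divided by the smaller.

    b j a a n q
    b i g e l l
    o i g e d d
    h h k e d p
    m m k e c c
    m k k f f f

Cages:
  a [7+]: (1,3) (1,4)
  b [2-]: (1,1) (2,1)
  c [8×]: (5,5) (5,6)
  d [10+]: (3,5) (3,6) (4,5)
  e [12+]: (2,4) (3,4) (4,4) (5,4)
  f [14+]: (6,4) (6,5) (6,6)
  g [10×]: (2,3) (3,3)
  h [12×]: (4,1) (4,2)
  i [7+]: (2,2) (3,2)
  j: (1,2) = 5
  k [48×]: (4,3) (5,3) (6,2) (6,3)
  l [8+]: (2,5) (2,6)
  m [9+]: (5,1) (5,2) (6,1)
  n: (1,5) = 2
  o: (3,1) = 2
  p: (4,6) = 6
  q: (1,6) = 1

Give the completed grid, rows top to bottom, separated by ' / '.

6 5 3 4 2 1 / 4 1 2 6 3 5 / 2 6 5 3 1 4 / 3 4 1 2 5 6 / 5 3 6 1 4 2 / 1 2 4 5 6 3

J is a freebie, so (1,2) = 5.
N is a freebie; hence (1,5) = 2.
Cage q is a single given cell, which forces (1,6) = 1.
Cage o is a single given cell, leaving (3,1) = 2.
Row 3 already has 2; hence (3,3) = 5.
Cage p is given, leaving (4,6) = 6.
2 is placed in column 5; hence (5,5) = 4.
Row 5 already has 4; hence (5,6) = 2.
Column 3 now contains 5; hence (2,3) = 2.
Cage e needs sum 12; hence (4,4) = 2.
Row 1 needs a 6, and only (1,1) is open for it.
Cage b needs two cells with difference 2, which forces (2,1) = 4.
Column 1 now contains 4, which forces (4,1) = 3.
Row 4 already has 3, which forces (4,2) = 4.
4 is placed in row 4; hence (4,3) = 1.
Row 4 now contains 1, so (4,5) = 5.
Column 2 now contains 4, so (6,2) = 2.
5 is placed in column 5, so (2,5) = 3.
Cage l's pair has sum 8, leaving (2,6) = 5.
Cage d has sum 10, so (3,5) = 1.
The 3 cells of cage d must have sum 10, which forces (3,6) = 4.
Cage m has sum 9, leaving (5,2) = 3.
The 4 cells of cage k must have product 48; hence (5,3) = 6.
Cage k has product 48; hence (6,3) = 4.
3 is placed in column 5; hence (6,5) = 6.
Column 6 now contains 5, which forces (6,6) = 3.
Column 3 now contains 4, which forces (1,3) = 3.
Cage a's pair has sum 7, so (1,4) = 4.
Cage i's pair has sum 7, so (2,2) = 1.
The 4 cells of cage e must have sum 12, so (2,4) = 6.
1 is placed in row 3; hence (3,2) = 6.
The 4 cells of cage e must have sum 12, so (3,4) = 3.
Cage e needs sum 12; hence (5,4) = 1.
Row 6 already has 3, leaving (6,4) = 5.
Row 5 now contains 1, leaving (5,1) = 5.
5 is placed in row 6; hence (6,1) = 1.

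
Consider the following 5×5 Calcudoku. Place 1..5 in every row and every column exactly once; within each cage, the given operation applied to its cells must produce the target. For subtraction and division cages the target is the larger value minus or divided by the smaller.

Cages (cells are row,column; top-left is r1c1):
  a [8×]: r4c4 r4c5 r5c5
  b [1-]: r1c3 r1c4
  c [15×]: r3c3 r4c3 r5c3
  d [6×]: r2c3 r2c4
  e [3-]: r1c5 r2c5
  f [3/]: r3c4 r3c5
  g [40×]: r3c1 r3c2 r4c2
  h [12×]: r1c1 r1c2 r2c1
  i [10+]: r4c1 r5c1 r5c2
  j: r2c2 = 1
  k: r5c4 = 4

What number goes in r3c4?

1

Cage j is given, leaving r2c2 = 1.
K is a freebie, which forces r5c4 = 4.
Cage a needs product 8, leaving r4c5 = 4.
The only place for 4 in row 2 is r2c1.
Cage h has product 12, which forces r1c1 = 1.
Cage h needs product 12; hence r1c2 = 3.
The 3 cells of cage g must have product 40; hence r3c2 = 4.
Cage b needs two cells with difference 1, leaving r1c3 = 4.
Cage b's pair has difference 1, so r1c4 = 5.
Row 1 already has 5, leaving r1c5 = 2.
2 is placed in column 5, leaving r2c5 = 5.
2 is placed in column 5, leaving r5c5 = 1.
Cage f needs two cells with quotient 3, so r3c4 = 1.
Column 5 already has 1, so r3c5 = 3.
Cage a has product 8, so r4c4 = 2.
Cage d's pair has product 6; hence r2c3 = 2.
Column 4 now contains 2, leaving r2c4 = 3.
Cage g has product 40, which forces r3c1 = 2.
3 is placed in row 3, leaving r3c3 = 5.
Row 4 now contains 2, leaving r4c2 = 5.
Cage c has product 15; hence r4c3 = 1.
Column 2 already has 5, so r5c2 = 2.
Cage c has product 15, so r5c3 = 3.
Row 4 now contains 5; hence r4c1 = 3.
Row 5 already has 3, which forces r5c1 = 5.
The full grid is 1 3 4 5 2 / 4 1 2 3 5 / 2 4 5 1 3 / 3 5 1 2 4 / 5 2 3 4 1.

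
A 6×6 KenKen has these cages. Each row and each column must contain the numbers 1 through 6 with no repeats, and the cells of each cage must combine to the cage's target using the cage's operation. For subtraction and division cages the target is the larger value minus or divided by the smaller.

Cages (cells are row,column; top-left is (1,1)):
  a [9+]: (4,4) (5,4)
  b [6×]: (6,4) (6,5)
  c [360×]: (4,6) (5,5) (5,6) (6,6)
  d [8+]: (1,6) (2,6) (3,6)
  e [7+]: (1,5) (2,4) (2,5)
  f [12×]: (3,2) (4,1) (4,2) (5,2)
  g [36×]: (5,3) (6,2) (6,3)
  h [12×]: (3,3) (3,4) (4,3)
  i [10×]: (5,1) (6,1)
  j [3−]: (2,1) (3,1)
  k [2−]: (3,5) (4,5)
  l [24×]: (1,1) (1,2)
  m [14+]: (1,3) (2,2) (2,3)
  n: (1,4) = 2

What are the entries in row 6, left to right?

5 2 3 1 6 4

Cage n is given, so (1,4) = 2.
Row 5 needs a 1, and only (5,2) is open for it.
Column 2 needs a 5, and only (2,2) is open for it.
The only place for 5 in column 3 is (1,3).
Cage m needs sum 14, leaving (2,3) = 4.
Row 1 needs a 1, and only (1,6) is open for it.
The only place for 3 in row 1 is (1,5).
Cage e needs sum 7; hence (2,4) = 3.
The 3 cells of cage e must have sum 7; hence (2,5) = 1.
Row 2 already has 3, so (2,6) = 2.
2 is placed in row 2, which forces (2,1) = 6.
The two cells of cage j must have difference 3, which forces (3,1) = 3.
The 3 cells of cage d must have sum 8; hence (3,6) = 5.
Cage b's pair has product 6, so (6,4) = 1.
Cage b needs two cells with product 6, leaving (6,5) = 6.
6 is placed in column 1, so (1,1) = 4.
Cage l needs two cells with product 24, leaving (1,2) = 6.
The 3 cells of cage g must have product 36, which forces (5,3) = 6.
Cage c has product 360, so (5,5) = 5.
Cage f needs product 12, so (4,2) = 3.
Cage a's pair has sum 9, leaving (4,4) = 5.
The 4 cells of cage c must have product 360; hence (4,6) = 6.
Row 5 now contains 5; hence (5,1) = 2.
Row 5 now contains 5; hence (5,4) = 4.
Row 5 already has 4, which forces (5,6) = 3.
Cage i's pair has product 10, leaving (6,1) = 5.
Column 2 now contains 3, so (6,2) = 2.
Row 6 now contains 2; hence (6,3) = 3.
Column 6 now contains 3; hence (6,6) = 4.
Column 2 now contains 2, leaving (3,2) = 4.
Column 4 now contains 4, so (3,4) = 6.
Row 3 now contains 4, leaving (3,5) = 2.
Column 1 now contains 2, which forces (4,1) = 1.
Row 4 now contains 1, so (4,3) = 2.
Column 5 already has 2, which forces (4,5) = 4.
2 is placed in row 3; hence (3,3) = 1.
Completed grid: 4 6 5 2 3 1 / 6 5 4 3 1 2 / 3 4 1 6 2 5 / 1 3 2 5 4 6 / 2 1 6 4 5 3 / 5 2 3 1 6 4.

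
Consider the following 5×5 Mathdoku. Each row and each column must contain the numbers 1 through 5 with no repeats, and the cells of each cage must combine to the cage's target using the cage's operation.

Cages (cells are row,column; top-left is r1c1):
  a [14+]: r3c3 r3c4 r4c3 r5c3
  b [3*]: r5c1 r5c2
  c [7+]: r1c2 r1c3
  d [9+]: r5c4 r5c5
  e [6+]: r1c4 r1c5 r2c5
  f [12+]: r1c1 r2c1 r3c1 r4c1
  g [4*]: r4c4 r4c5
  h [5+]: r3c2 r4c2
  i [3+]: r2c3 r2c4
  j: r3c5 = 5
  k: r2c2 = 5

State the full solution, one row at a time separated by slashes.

5 4 3 1 2 / 4 5 1 2 3 / 1 2 4 3 5 / 2 3 5 4 1 / 3 1 2 5 4

Cage k is a single given cell, which forces r2c2 = 5.
Cage j is a single given cell, which forces r3c5 = 5.
5 is placed in column 5; hence r5c5 = 4.
The two cells of cage g must have product 4, so r4c4 = 4.
Column 5 already has 4; hence r4c5 = 1.
4 is placed in row 5, leaving r5c4 = 5.
Cage e has sum 6, so r1c4 = 1.
Column 4 now contains 1, leaving r2c4 = 2.
Row 2 already has 2, which forces r2c5 = 3.
Cage a has sum 14; hence r3c3 = 4.
Column 4 now contains 2, so r3c4 = 3.
Cage a needs sum 14, so r4c3 = 5.
Cage f needs sum 12, leaving r1c1 = 5.
Cage c's pair has sum 7; hence r1c2 = 4.
Column 3 now contains 5, so r1c3 = 3.
3 is placed in column 5, so r1c5 = 2.
Cage f has sum 12; hence r2c1 = 4.
Row 2 already has 2; hence r2c3 = 1.
Cage f has sum 12, which forces r3c1 = 1.
Row 3 now contains 3, leaving r3c2 = 2.
5 is placed in row 4, leaving r4c1 = 2.
Cage h's pair has sum 5, leaving r4c2 = 3.
Column 1 now contains 1, leaving r5c1 = 3.
Column 2 already has 3; hence r5c2 = 1.
Cage a needs sum 14, which forces r5c3 = 2.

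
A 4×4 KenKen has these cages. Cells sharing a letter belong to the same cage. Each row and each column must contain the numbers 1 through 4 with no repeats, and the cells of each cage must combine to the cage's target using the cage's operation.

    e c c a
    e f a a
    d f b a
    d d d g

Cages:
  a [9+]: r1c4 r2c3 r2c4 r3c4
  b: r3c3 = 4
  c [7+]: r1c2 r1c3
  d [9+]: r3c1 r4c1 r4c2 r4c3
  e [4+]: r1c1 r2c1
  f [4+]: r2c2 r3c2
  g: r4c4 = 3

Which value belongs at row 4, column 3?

1

Cage b is given, so r3c3 = 4.
Cage g is a single given cell; hence r4c4 = 3.
Cage c needs two cells with sum 7, which forces r1c2 = 4.
4 is placed in column 3, which forces r1c3 = 3.
Cage a needs sum 9, which forces r2c3 = 2.
Cage d has sum 9, so r3c1 = 2.
Row 3 now contains 2, leaving r3c4 = 1.
Column 3 now contains 2, leaving r4c3 = 1.
Row 1 already has 3, leaving r1c1 = 1.
Column 4 now contains 1, which forces r1c4 = 2.
Cage e's pair has sum 4, leaving r2c1 = 3.
Cage f needs two cells with sum 4, leaving r2c2 = 1.
Column 4 now contains 1, leaving r2c4 = 4.
Row 3 already has 1, leaving r3c2 = 3.
Row 4 already has 1, which forces r4c1 = 4.
Row 4 already has 1, so r4c2 = 2.
The full grid is 1 4 3 2 / 3 1 2 4 / 2 3 4 1 / 4 2 1 3.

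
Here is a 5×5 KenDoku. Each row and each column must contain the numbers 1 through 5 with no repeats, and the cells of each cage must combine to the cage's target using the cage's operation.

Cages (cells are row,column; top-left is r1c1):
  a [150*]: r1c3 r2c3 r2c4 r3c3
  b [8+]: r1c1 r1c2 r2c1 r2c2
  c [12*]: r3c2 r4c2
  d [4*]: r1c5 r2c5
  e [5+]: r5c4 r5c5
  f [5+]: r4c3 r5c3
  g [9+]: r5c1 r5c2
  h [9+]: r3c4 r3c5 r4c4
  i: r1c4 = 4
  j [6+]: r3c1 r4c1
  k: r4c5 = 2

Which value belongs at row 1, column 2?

Cage i is a single given cell, so r1c4 = 4.
Row 1 already has 4, so r1c5 = 1.
Cage a has product 150, which forces r2c4 = 5.
Column 5 now contains 1, which forces r2c5 = 4.
K is a freebie, so r4c5 = 2.
Column 5 already has 2, leaving r5c5 = 3.
Column 5 already has 3; hence r3c5 = 5.
Cage e's pair has sum 5, which forces r5c4 = 2.
Cage a needs product 150, leaving r1c3 = 5.
The only place for 3 in row 2 is r2c3.
Column 3 already has 3, which forces r3c3 = 2.
Row 3 now contains 2, leaving r3c1 = 1.
Row 3 now contains 1, so r3c4 = 3.
Cage j needs two cells with sum 6, so r4c1 = 5.
3 is placed in column 4, so r4c4 = 1.
5 is placed in column 1, which forces r5c1 = 4.
4 is placed in row 5, so r5c2 = 5.
4 is placed in row 5; hence r5c3 = 1.
Cage b has sum 8; hence r1c1 = 3.
The 4 cells of cage b must have sum 8, which forces r1c2 = 2.
1 is placed in column 1, leaving r2c1 = 2.
Cage b has sum 8, so r2c2 = 1.
Row 3 now contains 3, which forces r3c2 = 4.
Cage c needs two cells with product 12; hence r4c2 = 3.
Row 4 now contains 1, leaving r4c3 = 4.
Completed grid: 3 2 5 4 1 / 2 1 3 5 4 / 1 4 2 3 5 / 5 3 4 1 2 / 4 5 1 2 3.

2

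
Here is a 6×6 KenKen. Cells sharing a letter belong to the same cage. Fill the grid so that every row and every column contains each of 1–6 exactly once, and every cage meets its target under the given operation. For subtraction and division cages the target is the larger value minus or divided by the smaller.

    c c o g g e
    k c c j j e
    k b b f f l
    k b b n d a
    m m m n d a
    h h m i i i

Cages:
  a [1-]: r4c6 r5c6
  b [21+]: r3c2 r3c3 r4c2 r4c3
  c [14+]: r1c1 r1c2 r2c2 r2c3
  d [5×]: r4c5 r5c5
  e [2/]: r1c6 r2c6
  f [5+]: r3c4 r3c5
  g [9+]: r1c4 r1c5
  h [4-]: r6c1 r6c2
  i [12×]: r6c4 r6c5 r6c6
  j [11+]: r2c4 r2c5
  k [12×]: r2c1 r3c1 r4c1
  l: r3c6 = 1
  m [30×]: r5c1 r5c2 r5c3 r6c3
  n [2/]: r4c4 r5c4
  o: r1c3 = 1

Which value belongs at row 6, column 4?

O is a freebie, so r1c3 = 1.
L is a freebie, leaving r3c6 = 1.
Cage j needs two cells with sum 11; hence r2c4 = 5.
R4c5 and r5c5 in column 5 are {1, 5}, leaving r2c5 = 6.
Cage i needs product 12; hence r6c4 = 1.
Cage g needs two cells with sum 9, leaving r1c4 = 6.
Cage g needs two cells with sum 9, which forces r1c5 = 3.
3 is placed in column 5, so r3c5 = 2.
Column 5 already has 2; hence r6c5 = 4.
2 is placed in row 3, which forces r3c4 = 3.
Cage i needs product 12; hence r6c6 = 3.
Row 4 needs a 3, and only r4c1 is open for it.
Cage k needs product 12, which forces r2c1 = 1.
Cage k has product 12; hence r3c1 = 4.
The 4 cells of cage m must have product 30, which forces r5c2 = 1.
Cage m has product 30; hence r5c3 = 3.
Row 5 now contains 1, so r5c5 = 5.
The 4 cells of cage c must have sum 14; hence r2c2 = 3.
Column 5 now contains 5, leaving r4c5 = 1.
The two cells of cage a must have difference 1, so r4c6 = 5.
Row 5 now contains 5, so r5c1 = 2.
Row 5 already has 2, so r5c4 = 4.
Row 5 already has 4, so r5c6 = 6.
2 is placed in column 1, leaving r6c1 = 6.
Row 6 already has 6, which forces r6c2 = 2.
Cage m has product 30, so r6c3 = 5.
2 is placed in column 1, leaving r1c1 = 5.
The 4 cells of cage c must have sum 14, so r1c2 = 4.
Row 1 now contains 4, leaving r1c6 = 2.
The 4 cells of cage c must have sum 14, so r2c3 = 2.
Column 6 now contains 2; hence r2c6 = 4.
The 4 cells of cage b must have sum 21; hence r3c2 = 5.
Column 3 now contains 5, leaving r3c3 = 6.
Cage b needs sum 21; hence r4c2 = 6.
Cage b has sum 21, leaving r4c3 = 4.
4 is placed in column 4, leaving r4c4 = 2.
Completed grid: 5 4 1 6 3 2 / 1 3 2 5 6 4 / 4 5 6 3 2 1 / 3 6 4 2 1 5 / 2 1 3 4 5 6 / 6 2 5 1 4 3.

1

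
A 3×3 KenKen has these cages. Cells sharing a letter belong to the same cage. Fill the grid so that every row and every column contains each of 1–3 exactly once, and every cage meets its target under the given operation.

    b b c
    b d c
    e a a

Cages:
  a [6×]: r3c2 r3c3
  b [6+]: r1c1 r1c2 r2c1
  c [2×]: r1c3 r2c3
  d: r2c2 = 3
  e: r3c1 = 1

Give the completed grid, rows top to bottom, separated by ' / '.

Cage d is a single given cell, which forces r2c2 = 3.
Cage e is a single given cell; hence r3c1 = 1.
Column 2 now contains 3, so r3c2 = 2.
Row 3 now contains 2, which forces r3c3 = 3.
The 3 cells of cage b must have sum 6; hence r1c1 = 3.
2 is placed in column 2; hence r1c2 = 1.
1 is placed in row 1; hence r1c3 = 2.
Column 1 now contains 1, leaving r2c1 = 2.
Column 3 now contains 2, which forces r2c3 = 1.

3 1 2 / 2 3 1 / 1 2 3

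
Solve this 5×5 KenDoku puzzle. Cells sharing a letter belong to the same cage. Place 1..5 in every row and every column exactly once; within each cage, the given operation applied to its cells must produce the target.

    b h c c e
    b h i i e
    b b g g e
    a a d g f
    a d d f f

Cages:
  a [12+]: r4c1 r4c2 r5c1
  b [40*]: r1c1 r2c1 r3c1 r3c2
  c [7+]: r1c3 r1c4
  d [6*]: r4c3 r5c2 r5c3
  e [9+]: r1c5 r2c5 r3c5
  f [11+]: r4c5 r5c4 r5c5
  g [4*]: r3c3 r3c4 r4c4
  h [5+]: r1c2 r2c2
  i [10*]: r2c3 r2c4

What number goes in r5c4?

In row 3, 3 can only go at r3c5, so r3c5 = 3.
Row 2 needs a 3, and only r2c2 is open for it.
Cage h's pair has sum 5, leaving r1c2 = 2.
Column 2 now contains 2; hence r5c2 = 1.
The only place for 4 in row 2 is r2c1.
Cage b needs product 40, which forces r1c1 = 1.
The 4 cells of cage b must have product 40, leaving r3c1 = 2.
The 4 cells of cage b must have product 40, so r3c2 = 5.
2 is placed in row 3; hence r3c3 = 1.
Row 3 already has 1, leaving r3c4 = 4.
5 is placed in column 2, which forces r4c2 = 4.
Cage c needs two cells with sum 7, leaving r1c3 = 4.
Column 4 now contains 4; hence r1c4 = 3.
4 is placed in row 1, which forces r1c5 = 5.
The 3 cells of cage g must have product 4, so r4c4 = 1.
Column 5 already has 5, so r4c5 = 2.
Cage f has sum 11, so r5c5 = 4.
Column 5 already has 2, which forces r2c5 = 1.
Row 4 now contains 2, which forces r4c3 = 3.
Cage d has product 6, which forces r5c3 = 2.
The 3 cells of cage f must have sum 11; hence r5c4 = 5.
Column 3 already has 2, leaving r2c3 = 5.
Column 4 now contains 5, leaving r2c4 = 2.
3 is placed in row 4, so r4c1 = 5.
5 is placed in row 5; hence r5c1 = 3.
Completed grid: 1 2 4 3 5 / 4 3 5 2 1 / 2 5 1 4 3 / 5 4 3 1 2 / 3 1 2 5 4.

5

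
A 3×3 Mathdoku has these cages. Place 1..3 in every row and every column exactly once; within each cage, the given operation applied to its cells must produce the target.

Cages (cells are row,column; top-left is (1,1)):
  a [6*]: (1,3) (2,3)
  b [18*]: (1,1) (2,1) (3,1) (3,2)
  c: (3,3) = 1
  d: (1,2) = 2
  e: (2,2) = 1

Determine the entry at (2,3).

2

D is a freebie, leaving (1,2) = 2.
2 is placed in row 1, so (1,3) = 3.
Cage e is a single given cell, leaving (2,2) = 1.
Column 3 now contains 3, leaving (2,3) = 2.
Cage b needs product 18, leaving (3,2) = 3.
C is a freebie, leaving (3,3) = 1.
3 is placed in row 1, leaving (1,1) = 1.
2 is placed in row 2, so (2,1) = 3.
1 is placed in row 3, so (3,1) = 2.
Completed grid: 1 2 3 / 3 1 2 / 2 3 1.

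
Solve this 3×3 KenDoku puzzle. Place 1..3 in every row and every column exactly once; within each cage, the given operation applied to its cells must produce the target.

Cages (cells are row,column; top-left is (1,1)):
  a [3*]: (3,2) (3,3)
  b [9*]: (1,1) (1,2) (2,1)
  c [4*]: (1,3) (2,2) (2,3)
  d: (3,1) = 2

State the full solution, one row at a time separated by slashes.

Cage b needs product 9, so (1,1) = 1.
The 3 cells of cage b must have product 9, which forces (1,2) = 3.
The 3 cells of cage c must have product 4, leaving (1,3) = 2.
Cage b needs product 9, which forces (2,1) = 3.
Cage c has product 4, leaving (2,2) = 2.
The 3 cells of cage c must have product 4, leaving (2,3) = 1.
Cage d is a single given cell, which forces (3,1) = 2.
Column 2 now contains 3, so (3,2) = 1.
Column 3 already has 1; hence (3,3) = 3.

1 3 2 / 3 2 1 / 2 1 3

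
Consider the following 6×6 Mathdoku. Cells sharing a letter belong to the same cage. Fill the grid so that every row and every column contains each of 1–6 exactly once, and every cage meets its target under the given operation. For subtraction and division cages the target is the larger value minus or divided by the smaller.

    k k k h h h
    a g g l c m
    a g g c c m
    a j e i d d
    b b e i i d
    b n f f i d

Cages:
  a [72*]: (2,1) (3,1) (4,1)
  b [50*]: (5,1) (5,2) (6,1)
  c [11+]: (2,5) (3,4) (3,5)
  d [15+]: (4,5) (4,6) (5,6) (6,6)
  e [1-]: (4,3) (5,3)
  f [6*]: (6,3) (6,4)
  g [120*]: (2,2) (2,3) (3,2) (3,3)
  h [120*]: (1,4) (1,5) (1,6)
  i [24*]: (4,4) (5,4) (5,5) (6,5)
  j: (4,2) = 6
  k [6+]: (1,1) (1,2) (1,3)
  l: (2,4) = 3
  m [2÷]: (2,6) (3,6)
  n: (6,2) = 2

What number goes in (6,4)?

6

Cage l is given, leaving (2,4) = 3.
Cage j is a single given cell, which forces (4,2) = 6.
Cage b has product 50, leaving (5,1) = 2.
Cage b has product 50, leaving (5,2) = 5.
The 3 cells of cage b must have product 50, leaving (6,1) = 5.
Cage n is given, leaving (6,2) = 2.
Cage k needs sum 6, so (1,3) = 2.
In column 1, 1 can only go at (1,1), so (1,1) = 1.
Row 1 now contains 1, which forces (1,2) = 3.
Column 3 needs a 1, and only (6,3) is open for it.
1 is placed in row 6, leaving (6,4) = 6.
Cage i has product 24, so (4,4) = 2.
In row 5, 6 can only go at (5,6), so (5,6) = 6.
Cage h has product 120, leaving (1,5) = 6.
The only place for 1 in column 4 is (5,4).
Column 6 needs a 3, and only (6,6) is open for it.
Cage i needs product 24, leaving (5,5) = 3.
Row 6 already has 3, so (6,5) = 4.
Cage e needs two cells with difference 1; hence (4,3) = 3.
3 is placed in row 5, leaving (5,3) = 4.
The 3 cells of cage a must have product 72; hence (2,1) = 6.
Row 2 already has 6, leaving (2,3) = 5.
Row 2 now contains 5, so (2,5) = 2.
Cage a needs product 72, so (3,1) = 3.
Column 3 already has 5, leaving (3,3) = 6.
Row 4 already has 3; hence (4,1) = 4.
Cage c needs sum 11, leaving (3,4) = 4.
The 3 cells of cage c must have sum 11, which forces (3,5) = 5.
Cage m's pair has quotient 2, leaving (3,6) = 2.
5 is placed in column 5, so (4,5) = 1.
1 is placed in row 4; hence (4,6) = 5.
Column 4 now contains 4, leaving (1,4) = 5.
5 is placed in column 6; hence (1,6) = 4.
Cage g has product 120, leaving (2,2) = 4.
4 is placed in column 6, leaving (2,6) = 1.
Row 3 already has 4; hence (3,2) = 1.
Completed grid: 1 3 2 5 6 4 / 6 4 5 3 2 1 / 3 1 6 4 5 2 / 4 6 3 2 1 5 / 2 5 4 1 3 6 / 5 2 1 6 4 3.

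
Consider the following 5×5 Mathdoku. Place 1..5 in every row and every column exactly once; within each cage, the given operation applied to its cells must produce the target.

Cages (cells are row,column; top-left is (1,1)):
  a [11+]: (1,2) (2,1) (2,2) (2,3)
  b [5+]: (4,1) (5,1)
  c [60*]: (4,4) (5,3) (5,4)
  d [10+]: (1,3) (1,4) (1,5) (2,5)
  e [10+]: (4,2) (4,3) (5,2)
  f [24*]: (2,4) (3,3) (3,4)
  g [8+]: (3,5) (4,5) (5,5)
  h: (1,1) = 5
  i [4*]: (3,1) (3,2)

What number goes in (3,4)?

Cage h is given, which forces (1,1) = 5.
The only place for 5 in row 3 is (3,5).
In column 4, 1 can only go at (1,4), so (1,4) = 1.
The 3 cells of cage f must have product 24, leaving (2,4) = 4.
The 3 cells of cage c must have product 60, so (5,3) = 4.
Cage d has sum 10, which forces (1,5) = 4.
In column 4, 2 can only go at (3,4), so (3,4) = 2.
Row 3 now contains 2, leaving (3,3) = 3.
3 is placed in column 3; hence (1,3) = 2.
Cage d has sum 10, which forces (2,5) = 3.
Row 1 already has 2, leaving (1,2) = 3.
Cage e needs sum 10, so (4,2) = 4.
Cage i's pair has product 4, leaving (3,1) = 4.
Column 2 now contains 4, leaving (3,2) = 1.
Column 2 already has 1, so (5,2) = 5.
Row 5 already has 5, leaving (5,4) = 3.
Cage a needs sum 11, leaving (2,1) = 1.
5 is placed in column 2; hence (2,2) = 2.
Cage a needs sum 11, so (2,3) = 5.
The two cells of cage b must have sum 5, leaving (4,1) = 3.
Cage e has sum 10, so (4,3) = 1.
3 is placed in column 4, so (4,4) = 5.
Row 4 already has 1; hence (4,5) = 2.
Row 5 now contains 3, so (5,1) = 2.
Column 5 now contains 2, leaving (5,5) = 1.
Completed grid: 5 3 2 1 4 / 1 2 5 4 3 / 4 1 3 2 5 / 3 4 1 5 2 / 2 5 4 3 1.

2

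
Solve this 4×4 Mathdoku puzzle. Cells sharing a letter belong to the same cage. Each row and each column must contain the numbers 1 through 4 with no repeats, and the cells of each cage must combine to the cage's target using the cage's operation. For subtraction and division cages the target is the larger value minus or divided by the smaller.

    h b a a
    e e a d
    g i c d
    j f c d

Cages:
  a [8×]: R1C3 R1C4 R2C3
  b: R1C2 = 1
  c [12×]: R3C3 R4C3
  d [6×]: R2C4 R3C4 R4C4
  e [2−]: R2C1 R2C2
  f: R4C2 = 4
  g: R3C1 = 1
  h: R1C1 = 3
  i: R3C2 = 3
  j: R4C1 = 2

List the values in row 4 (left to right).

H is a freebie; hence R1C1 = 3.
Cage b is a single given cell, leaving R1C2 = 1.
G is a freebie, so R3C1 = 1.
Cage i is given, which forces R3C2 = 3.
3 is placed in row 3, which forces R3C3 = 4.
3 is placed in row 3; hence R3C4 = 2.
Cage j is a single given cell, which forces R4C1 = 2.
F is a freebie; hence R4C2 = 4.
4 is placed in column 3, so R4C3 = 3.
Row 4 now contains 3; hence R4C4 = 1.
4 is placed in column 3, leaving R1C3 = 2.
2 is placed in column 4, so R1C4 = 4.
Column 1 already has 2, so R2C1 = 4.
4 is placed in column 2; hence R2C2 = 2.
Cage a needs product 8, which forces R2C3 = 1.
1 is placed in column 4; hence R2C4 = 3.
Filled in: 3 1 2 4 / 4 2 1 3 / 1 3 4 2 / 2 4 3 1.

2 4 3 1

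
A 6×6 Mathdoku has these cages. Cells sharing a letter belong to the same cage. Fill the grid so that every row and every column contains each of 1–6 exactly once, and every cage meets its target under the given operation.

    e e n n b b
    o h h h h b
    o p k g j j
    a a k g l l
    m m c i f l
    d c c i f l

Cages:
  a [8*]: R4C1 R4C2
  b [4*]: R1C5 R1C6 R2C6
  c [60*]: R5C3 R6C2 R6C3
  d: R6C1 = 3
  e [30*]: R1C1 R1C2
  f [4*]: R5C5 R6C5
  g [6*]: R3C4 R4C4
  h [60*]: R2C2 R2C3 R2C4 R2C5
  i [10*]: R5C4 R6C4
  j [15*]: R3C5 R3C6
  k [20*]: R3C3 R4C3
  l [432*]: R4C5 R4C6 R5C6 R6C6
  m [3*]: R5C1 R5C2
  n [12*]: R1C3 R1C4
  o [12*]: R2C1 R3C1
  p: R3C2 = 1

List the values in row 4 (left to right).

Cage p is a single given cell, leaving R3C2 = 1.
Cage l needs product 432, so R4C5 = 6.
Column 2 now contains 1, leaving R5C2 = 3.
Cage d is given, which forces R6C1 = 3.
Cage l has product 432, leaving R4C6 = 3.
Row 5 already has 3; hence R5C1 = 1.
Row 5 now contains 1, leaving R5C5 = 4.
Row 5 already has 4, which forces R5C6 = 6.
4 is placed in column 5; hence R6C5 = 1.
Column 6 already has 6, which forces R6C6 = 4.
Column 5 already has 1; hence R1C5 = 2.
Column 6 already has 4; hence R1C6 = 1.
Cage b needs product 4, leaving R2C6 = 2.
The two cells of cage j must have product 15, which forces R3C5 = 3.
Column 6 already has 3; hence R3C6 = 5.
Row 2 now contains 2, so R2C1 = 6.
The 4 cells of cage h must have product 60, so R2C2 = 4.
3 is placed in column 5; hence R2C5 = 5.
Cage o's pair has product 12, leaving R3C1 = 2.
Row 3 now contains 5; hence R3C3 = 4.
Row 3 now contains 3, leaving R3C4 = 6.
2 is placed in column 1, so R4C1 = 4.
Column 2 now contains 4, so R4C2 = 2.
Cage k's pair has product 20, which forces R4C3 = 5.
Cage g needs two cells with product 6, which forces R4C4 = 1.
5 is placed in column 3, so R5C3 = 2.
Row 5 now contains 2, which forces R5C4 = 5.
Column 3 now contains 2, so R6C3 = 6.
Column 4 now contains 5, which forces R6C4 = 2.
Column 1 already has 6; hence R1C1 = 5.
Cage e's pair has product 30; hence R1C2 = 6.
4 is placed in column 3, so R1C3 = 3.
Cage n needs two cells with product 12; hence R1C4 = 4.
Cage h has product 60; hence R2C3 = 1.
Column 4 already has 1, leaving R2C4 = 3.
Row 6 already has 6, which forces R6C2 = 5.
The full grid is 5 6 3 4 2 1 / 6 4 1 3 5 2 / 2 1 4 6 3 5 / 4 2 5 1 6 3 / 1 3 2 5 4 6 / 3 5 6 2 1 4.

4 2 5 1 6 3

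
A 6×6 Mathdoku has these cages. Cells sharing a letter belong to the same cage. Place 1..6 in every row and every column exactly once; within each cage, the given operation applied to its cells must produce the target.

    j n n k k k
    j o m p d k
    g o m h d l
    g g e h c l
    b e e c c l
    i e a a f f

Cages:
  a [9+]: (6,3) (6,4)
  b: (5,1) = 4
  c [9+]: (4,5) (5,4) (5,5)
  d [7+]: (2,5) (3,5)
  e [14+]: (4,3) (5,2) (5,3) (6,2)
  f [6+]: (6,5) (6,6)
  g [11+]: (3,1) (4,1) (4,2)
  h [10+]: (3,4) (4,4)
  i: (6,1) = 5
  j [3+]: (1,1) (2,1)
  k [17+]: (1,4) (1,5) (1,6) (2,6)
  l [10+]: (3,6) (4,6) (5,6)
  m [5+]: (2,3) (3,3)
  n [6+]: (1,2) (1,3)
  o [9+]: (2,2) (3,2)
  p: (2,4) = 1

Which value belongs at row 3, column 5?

2

Cage p is given, which forces (2,4) = 1.
Cage b is given, which forces (5,1) = 4.
I is a freebie, which forces (6,1) = 5.
The two cells of cage j must have sum 3; hence (1,1) = 1.
Row 2 now contains 1; hence (2,1) = 2.
Cage g has sum 11, which forces (4,2) = 2.
2 is placed in column 2, so (1,2) = 4.
The two cells of cage n must have sum 6, which forces (1,3) = 2.
Column 3 now contains 2; hence (3,3) = 1.
Cage m's pair has sum 5, leaving (2,3) = 4.
Cage k has sum 17, leaving (2,6) = 3.
Column 3 already has 4, which forces (4,3) = 5.
3 is placed in row 2, so (2,2) = 6.
3 is placed in row 2, so (2,5) = 5.
Cage o needs two cells with sum 9, leaving (3,2) = 3.
Cage d needs two cells with sum 7, so (3,5) = 2.
Cage e has sum 14, leaving (5,2) = 5.
Cage e needs sum 14; hence (5,3) = 3.
5 is placed in row 5; hence (5,6) = 1.
Cage e has sum 14, leaving (6,2) = 1.
Column 3 now contains 3, so (6,3) = 6.
Row 6 now contains 6, leaving (6,4) = 3.
Column 5 already has 2, so (6,5) = 4.
Row 6 already has 4, which forces (6,6) = 2.
Cage k has sum 17; hence (1,5) = 3.
3 is placed in row 3, leaving (3,1) = 6.
Row 3 now contains 6; hence (3,4) = 4.
Cage l needs sum 10, leaving (3,6) = 5.
Cage g has sum 11, leaving (4,1) = 3.
Column 4 already has 4, so (4,4) = 6.
Cage c needs sum 9, which forces (4,5) = 1.
Column 6 already has 1, so (4,6) = 4.
Cage c needs sum 9, leaving (5,4) = 2.
Row 5 now contains 1, so (5,5) = 6.
6 is placed in column 4; hence (1,4) = 5.
Column 6 already has 5, leaving (1,6) = 6.
Filled in: 1 4 2 5 3 6 / 2 6 4 1 5 3 / 6 3 1 4 2 5 / 3 2 5 6 1 4 / 4 5 3 2 6 1 / 5 1 6 3 4 2.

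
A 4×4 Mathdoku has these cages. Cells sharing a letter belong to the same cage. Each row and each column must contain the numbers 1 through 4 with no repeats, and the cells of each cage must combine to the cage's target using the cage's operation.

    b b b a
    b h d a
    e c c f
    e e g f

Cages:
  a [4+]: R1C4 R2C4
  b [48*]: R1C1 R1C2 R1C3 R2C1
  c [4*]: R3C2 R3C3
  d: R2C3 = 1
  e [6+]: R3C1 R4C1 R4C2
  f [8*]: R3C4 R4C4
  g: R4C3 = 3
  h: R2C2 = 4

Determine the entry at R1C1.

4

H is a freebie; hence R2C2 = 4.
Cage d is a single given cell; hence R2C3 = 1.
1 is placed in row 2, so R2C4 = 3.
Column 2 already has 4, so R3C2 = 1.
Column 3 already has 1; hence R3C3 = 4.
Row 3 already has 4, so R3C4 = 2.
Cage g is given, which forces R4C3 = 3.
Column 4 already has 2; hence R4C4 = 4.
The 4 cells of cage b must have product 48, so R1C1 = 4.
Cage b needs product 48; hence R1C2 = 3.
3 is placed in column 3, which forces R1C3 = 2.
Column 4 already has 3, which forces R1C4 = 1.
Row 2 now contains 4; hence R2C1 = 2.
Row 3 now contains 2, leaving R3C1 = 3.
Cage e needs sum 6, leaving R4C1 = 1.
Row 4 already has 3, leaving R4C2 = 2.
The full grid is 4 3 2 1 / 2 4 1 3 / 3 1 4 2 / 1 2 3 4.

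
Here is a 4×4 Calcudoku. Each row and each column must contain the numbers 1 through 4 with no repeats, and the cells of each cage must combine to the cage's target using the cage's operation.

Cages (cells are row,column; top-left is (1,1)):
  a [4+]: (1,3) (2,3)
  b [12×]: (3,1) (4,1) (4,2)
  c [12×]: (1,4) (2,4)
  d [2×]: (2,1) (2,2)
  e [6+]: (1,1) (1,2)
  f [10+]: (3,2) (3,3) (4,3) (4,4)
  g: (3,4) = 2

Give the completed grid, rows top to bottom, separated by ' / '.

4 2 1 3 / 2 1 3 4 / 1 3 4 2 / 3 4 2 1

G is a freebie, leaving (3,4) = 2.
Row 1 needs a 1, and only (1,3) is open for it.
Column 3 now contains 1, which forces (2,3) = 3.
Row 2 already has 3; hence (2,4) = 4.
Column 3 already has 3; hence (3,3) = 4.
Cage f has sum 10, leaving (4,3) = 2.
4 is placed in column 4, so (1,4) = 3.
Column 4 already has 3, which forces (4,4) = 1.
Cage b needs product 12, so (3,1) = 1.
The 4 cells of cage f must have sum 10, so (3,2) = 3.
Column 2 already has 3, which forces (4,2) = 4.
Cage e's pair has sum 6, so (1,1) = 4.
Column 2 now contains 4, which forces (1,2) = 2.
Column 1 already has 1; hence (2,1) = 2.
The two cells of cage d must have product 2; hence (2,2) = 1.
Row 4 now contains 4, which forces (4,1) = 3.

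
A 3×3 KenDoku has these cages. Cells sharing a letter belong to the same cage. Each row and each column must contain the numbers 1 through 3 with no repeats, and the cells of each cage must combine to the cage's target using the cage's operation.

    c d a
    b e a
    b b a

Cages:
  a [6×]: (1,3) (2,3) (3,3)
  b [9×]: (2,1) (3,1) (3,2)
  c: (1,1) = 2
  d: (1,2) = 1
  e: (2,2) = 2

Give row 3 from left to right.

C is a freebie, leaving (1,1) = 2.
Cage d is given, so (1,2) = 1.
Row 1 already has 1, leaving (1,3) = 3.
Cage b needs product 9, which forces (2,1) = 3.
E is a freebie, leaving (2,2) = 2.
2 is placed in row 2, which forces (2,3) = 1.
Cage b needs product 9; hence (3,1) = 1.
The 3 cells of cage b must have product 9, leaving (3,2) = 3.
1 is placed in column 3, so (3,3) = 2.
Filled in: 2 1 3 / 3 2 1 / 1 3 2.

1 3 2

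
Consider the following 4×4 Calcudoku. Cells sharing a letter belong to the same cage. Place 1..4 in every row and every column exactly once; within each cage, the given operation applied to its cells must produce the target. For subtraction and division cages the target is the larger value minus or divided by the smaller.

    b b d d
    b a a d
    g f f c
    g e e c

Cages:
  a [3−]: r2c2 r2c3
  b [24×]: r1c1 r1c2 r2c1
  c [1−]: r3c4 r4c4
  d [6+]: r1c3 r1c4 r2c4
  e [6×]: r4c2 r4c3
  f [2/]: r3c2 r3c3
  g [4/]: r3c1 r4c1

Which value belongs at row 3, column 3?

1

In row 3, 3 can only go at r3c4, so r3c4 = 3.
The only place for 3 in row 2 is r2c1.
The only place for 3 in row 1 is r1c3.
Cage e needs two cells with product 6; hence r4c2 = 3.
Column 3 now contains 3, leaving r4c3 = 2.
Row 4 now contains 2; hence r4c4 = 4.
The two cells of cage g must have quotient 4, which forces r3c1 = 4.
Cage f's pair has quotient 2; hence r3c2 = 2.
Row 3 now contains 4, leaving r3c3 = 1.
Row 4 already has 4, so r4c1 = 1.
4 is placed in column 1, which forces r1c1 = 2.
Column 2 now contains 2, so r1c2 = 4.
2 is placed in row 1, so r1c4 = 1.
Cage a's pair has difference 3; hence r2c2 = 1.
Column 3 already has 1, so r2c3 = 4.
Column 4 now contains 1; hence r2c4 = 2.
The full grid is 2 4 3 1 / 3 1 4 2 / 4 2 1 3 / 1 3 2 4.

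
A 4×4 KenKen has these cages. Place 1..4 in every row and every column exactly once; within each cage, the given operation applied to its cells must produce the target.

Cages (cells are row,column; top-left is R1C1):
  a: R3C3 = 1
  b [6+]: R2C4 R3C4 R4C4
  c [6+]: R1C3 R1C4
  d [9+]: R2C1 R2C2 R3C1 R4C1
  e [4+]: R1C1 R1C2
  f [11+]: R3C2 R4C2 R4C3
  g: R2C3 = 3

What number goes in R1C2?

Cage g is given, leaving R2C3 = 3.
Cage f has sum 11, so R3C2 = 4.
Cage a is a single given cell, so R3C3 = 1.
Cage f needs sum 11, so R4C2 = 3.
Cage f has sum 11, leaving R4C3 = 4.
The two cells of cage e must have sum 4, so R1C1 = 3.
Column 2 now contains 3, so R1C2 = 1.
Column 3 already has 4, which forces R1C3 = 2.
Cage c needs two cells with sum 6, leaving R1C4 = 4.
Cage d has sum 9; hence R2C1 = 4.
1 is placed in column 2, which forces R2C2 = 2.
Row 2 now contains 2; hence R2C4 = 1.
Column 1 now contains 3, so R3C1 = 2.
Cage b has sum 6, leaving R3C4 = 3.
Cage d needs sum 9, which forces R4C1 = 1.
Column 4 already has 1; hence R4C4 = 2.
Filled in: 3 1 2 4 / 4 2 3 1 / 2 4 1 3 / 1 3 4 2.

1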